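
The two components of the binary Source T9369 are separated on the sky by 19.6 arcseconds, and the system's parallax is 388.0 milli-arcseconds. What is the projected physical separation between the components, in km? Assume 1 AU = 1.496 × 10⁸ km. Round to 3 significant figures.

7.56 × 10^9 km

d = 1/p = 1/0.3880″ = 2.5773 pc.
At distance d (pc), an angle of θ arcsec spans θ·d AU: s = 19.6 × 2.5773 = 50.515 AU.
= 50.515 × 1.496 × 10⁸ km = 7.5570 × 10^9 km.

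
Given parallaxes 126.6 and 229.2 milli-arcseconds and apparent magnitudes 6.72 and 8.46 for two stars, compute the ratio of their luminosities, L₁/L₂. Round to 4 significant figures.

d₁ = 1/p₁ = 1/0.1266″ = 7.8989 pc; d₂ = 1/p₂ = 1/0.2292″ = 4.363 pc.
M₁ = m₁ − 5 log₁₀ d₁ + 5 = 6.72 − 4.4878 + 5 = 7.2322.
M₂ = 8.46 − 3.1989 + 5 = 10.2611.
L₁/L₂ = 10^(0.4(M₂ − M₁)) = 10^(0.4 × 3.0289) = 10^1.21156 = 16.276.

L₁/L₂ = 16.28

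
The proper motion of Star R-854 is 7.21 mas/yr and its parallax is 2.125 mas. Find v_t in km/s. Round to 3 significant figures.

16.1 km/s

d = 1/p = 1/0.002125″ = 470.59 pc.
μ = 7.21 mas/yr = 0.00721 ″/yr.
v_t = 4.74 × μ × d = 4.74 × 0.00721 × 470.59 = 16.083 km/s.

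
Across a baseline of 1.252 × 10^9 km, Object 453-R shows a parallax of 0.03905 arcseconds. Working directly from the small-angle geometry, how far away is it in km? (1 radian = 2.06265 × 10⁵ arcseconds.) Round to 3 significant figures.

6.61 × 10^15 km

θ = 0.03905″ = 0.03905/206265 = 1.8932 × 10^-7 rad.
d = B/θ = (1.252 × 10^9) / (1.8932 × 10^-7) = 6.6131 × 10^15 km.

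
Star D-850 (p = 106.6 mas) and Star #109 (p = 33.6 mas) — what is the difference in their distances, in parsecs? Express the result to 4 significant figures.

d_A = 1/0.1066″ = 9.3809 pc; d_B = 1/0.03360″ = 29.762 pc.
|d_B − d_A| = |29.762 − 9.3809| = 20.381 pc.

20.38 pc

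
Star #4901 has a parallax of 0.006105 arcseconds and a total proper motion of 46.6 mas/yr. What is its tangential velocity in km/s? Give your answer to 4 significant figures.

36.18 km/s

d = 1/p = 1/0.006105″ = 163.8 pc.
μ = 46.6 mas/yr = 0.0466 ″/yr.
v_t = 4.74 × μ × d = 4.74 × 0.0466 × 163.8 = 36.181 km/s.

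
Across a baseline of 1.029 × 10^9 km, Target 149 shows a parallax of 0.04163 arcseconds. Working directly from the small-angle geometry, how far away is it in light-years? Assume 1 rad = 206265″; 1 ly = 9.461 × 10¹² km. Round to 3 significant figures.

539 ly

θ = 0.04163″ = 0.04163/206265 = 2.0183 × 10^-7 rad.
d = B/θ = (1.029 × 10^9) / (2.0183 × 10^-7) = 5.0984 × 10^15 km = (5.0984 × 10^15) / (9.461 × 10^12) ly = 538.89 ly.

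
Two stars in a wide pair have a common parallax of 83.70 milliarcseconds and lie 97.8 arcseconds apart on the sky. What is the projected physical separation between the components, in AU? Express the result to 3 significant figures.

d = 1/p = 1/0.08370″ = 11.947 pc.
At distance d (pc), an angle of θ arcsec spans θ·d AU: s = 97.8 × 11.947 = 1168.4 AU.

1170 AU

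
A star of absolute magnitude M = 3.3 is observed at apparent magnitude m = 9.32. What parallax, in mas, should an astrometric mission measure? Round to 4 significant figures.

6.252 mas

m − M = 9.32 − 3.3 = 6.02.
d = 10^((m−M)/5 + 1) = 10^2.204 = 159.96 pc.
p = 1/d = 1/159.96 = 0.0062516 arcsec = 6.2516 mas.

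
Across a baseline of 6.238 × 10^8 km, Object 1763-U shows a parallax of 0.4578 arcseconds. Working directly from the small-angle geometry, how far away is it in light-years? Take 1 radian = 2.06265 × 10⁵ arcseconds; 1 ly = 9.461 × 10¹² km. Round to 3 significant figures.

29.7 ly

θ = 0.4578″ = 0.4578/206265 = 2.2195 × 10^-6 rad.
d = B/θ = (6.238 × 10^8) / (2.2195 × 10^-6) = 2.8105 × 10^14 km = (2.8105 × 10^14) / (9.461 × 10^12) ly = 29.706 ly.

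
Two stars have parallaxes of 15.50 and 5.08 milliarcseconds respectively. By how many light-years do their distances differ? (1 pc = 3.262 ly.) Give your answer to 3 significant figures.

d_A = 1/0.01550″ = 64.516 pc; d_B = 1/0.005080″ = 196.85 pc.
|d_B − d_A| = |196.85 − 64.516| = 132.33 pc = 132.33 × 3.262 ly = 431.66 ly.

432 ly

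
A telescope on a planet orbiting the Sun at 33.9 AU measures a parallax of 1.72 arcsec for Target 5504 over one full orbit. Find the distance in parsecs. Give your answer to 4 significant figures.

19.71 pc

With baseline B (in AU) and parallax p (in arcsec), d = B/p parsecs.
d = 33.9 / 1.72 = 19.709 pc.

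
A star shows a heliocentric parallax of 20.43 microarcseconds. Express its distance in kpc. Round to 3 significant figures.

p = 20.43 microarcseconds = 0.00002043 arcsec.
d = 1/p = 1/0.00002043 = 48948 pc.
= 48.948 kpc.

48.9 kpc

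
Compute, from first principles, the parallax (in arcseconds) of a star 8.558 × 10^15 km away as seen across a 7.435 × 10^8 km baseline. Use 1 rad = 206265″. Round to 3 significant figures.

θ ≈ B/d = (7.435 × 10^8) / (8.558 × 10^15) = 8.6878 × 10^-8 rad.
In arcseconds: 8.6878 × 10^-8 × 206265 = 0.01792″.

0.0179 arcsec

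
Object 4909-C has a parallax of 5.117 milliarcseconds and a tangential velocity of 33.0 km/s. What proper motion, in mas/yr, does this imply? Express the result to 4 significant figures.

35.62 mas/yr

d = 1/p = 1/0.005117″ = 195.43 pc.
μ = v_t / (4.74 d) = 33.0 / (4.74 × 195.43) = 33.0 / 926.34 = 0.035624 ″/yr = 35.624 mas/yr.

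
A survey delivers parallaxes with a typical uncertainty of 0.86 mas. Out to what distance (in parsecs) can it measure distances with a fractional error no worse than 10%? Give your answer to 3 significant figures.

116 pc

σ_d/d = σ_p/p, so the condition is σ_p/p ≤ 0.10, i.e. p ≥ σ_p/0.10.
p_min = 0.86/0.10 = 8.6 mas = 0.0086 arcsec.
d_max = 1/p_min = 1/0.0086 = 116.28 pc.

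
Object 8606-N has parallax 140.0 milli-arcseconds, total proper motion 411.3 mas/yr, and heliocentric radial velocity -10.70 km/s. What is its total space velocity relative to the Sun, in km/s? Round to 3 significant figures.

d = 1/p = 1/0.1400″ = 7.1429 pc.
μ = 411.3 mas/yr = 0.4113 ″/yr.
v_t = 4.740 μ d = 4.740 × 0.4113 × 7.1429 = 13.926 km/s.
v = √(v_r² + v_t²) = √((-10.70)² + 13.926²) = √308.423 = 17.562 km/s.

17.6 km/s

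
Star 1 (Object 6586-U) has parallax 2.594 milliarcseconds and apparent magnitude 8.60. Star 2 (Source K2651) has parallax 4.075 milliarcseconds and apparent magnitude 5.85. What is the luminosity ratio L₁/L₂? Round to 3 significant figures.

L₁/L₂ = 0.196

d₁ = 1/p₁ = 1/0.002594″ = 385.51 pc; d₂ = 1/p₂ = 1/0.004075″ = 245.4 pc.
M₁ = m₁ − 5 log₁₀ d₁ + 5 = 8.60 − 12.9302 + 5 = 0.6698.
M₂ = 5.85 − 11.9494 + 5 = -1.0994.
L₁/L₂ = 10^(0.4(M₂ − M₁)) = 10^(0.4 × (-1.7692)) = 10^(-0.70768) = 0.19603.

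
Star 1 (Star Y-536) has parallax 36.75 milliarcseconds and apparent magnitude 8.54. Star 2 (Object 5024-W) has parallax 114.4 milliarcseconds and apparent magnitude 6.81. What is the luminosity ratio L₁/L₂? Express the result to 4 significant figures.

d₁ = 1/p₁ = 1/0.03675″ = 27.211 pc; d₂ = 1/p₂ = 1/0.1144″ = 8.7413 pc.
M₁ = m₁ − 5 log₁₀ d₁ + 5 = 8.54 − 7.1737 + 5 = 6.3663.
M₂ = 6.81 − 4.7079 + 5 = 7.1021.
L₁/L₂ = 10^(0.4(M₂ − M₁)) = 10^(0.4 × 0.7358) = 10^0.29432 = 1.9693.

L₁/L₂ = 1.969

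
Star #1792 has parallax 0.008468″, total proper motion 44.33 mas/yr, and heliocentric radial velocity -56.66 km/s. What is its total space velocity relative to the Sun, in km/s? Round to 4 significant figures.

d = 1/p = 1/0.008468″ = 118.09 pc.
μ = 44.33 mas/yr = 0.04433 ″/yr.
v_t = 4.740 μ d = 4.740 × 0.04433 × 118.09 = 24.814 km/s.
v = √(v_r² + v_t²) = √((-56.66)² + 24.814²) = √3826.09 = 61.855 km/s.

61.86 km/s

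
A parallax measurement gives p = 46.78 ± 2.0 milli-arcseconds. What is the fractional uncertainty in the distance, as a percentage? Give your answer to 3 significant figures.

4.28%

For d = 1/p, |σ_d/d| = |σ_p/p|.
σ_p/p = 2.0 / 46.78 = 0.042753 = 4.2753%.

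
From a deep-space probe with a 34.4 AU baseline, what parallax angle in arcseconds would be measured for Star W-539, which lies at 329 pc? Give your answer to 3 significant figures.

0.105 arcsec

p (arcsec) = B (AU) / d (pc).
p = 34.4 / 329 = 0.10456 arcsec.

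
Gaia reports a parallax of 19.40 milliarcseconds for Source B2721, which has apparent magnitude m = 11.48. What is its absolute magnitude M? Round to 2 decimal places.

M = 7.92

d = 1/p = 1/0.01940″ = 51.546 pc.
m − M = 5 log₁₀(51.546) − 5 = 8.5610 − 5 = 3.5610.
M = m − (m − M) = 11.48 − 3.5610 = 7.92.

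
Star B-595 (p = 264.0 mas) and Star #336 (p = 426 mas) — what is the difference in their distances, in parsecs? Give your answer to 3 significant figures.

1.44 pc

d_A = 1/0.2640″ = 3.7879 pc; d_B = 1/0.4260″ = 2.3474 pc.
|d_B − d_A| = |2.3474 − 3.7879| = 1.4405 pc.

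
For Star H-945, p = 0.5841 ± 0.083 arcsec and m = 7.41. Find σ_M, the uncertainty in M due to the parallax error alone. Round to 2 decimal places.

σ_M = 0.31 mag

M = m − 5 log₁₀ d + 5 = m + 5 log₁₀ p + 5, so ∂M/∂p = 5/(p ln 10).
σ_M = (5/ln 10) · (σ_p/p) = 2.1715 × 0.083/0.5841 = 2.1715 × 0.1421 = 0.30857.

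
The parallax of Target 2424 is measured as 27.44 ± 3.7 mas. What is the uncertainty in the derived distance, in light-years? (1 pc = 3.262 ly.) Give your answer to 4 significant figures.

d = 1/p, so σ_d = σ_p / p².
σ_d = 0.00370 / (0.02744)² = 0.00370 / 0.00075295 = 4.914 pc = 4.914 × 3.262 ly = 16.029 ly.

16.03 ly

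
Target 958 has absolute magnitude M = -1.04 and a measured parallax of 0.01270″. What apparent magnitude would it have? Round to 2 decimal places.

m = 3.44

d = 1/p = 1/0.01270″ = 78.74 pc.
m − M = 5 log₁₀ d − 5 = 5 log₁₀(78.74) − 5 = 9.4810 − 5 = 4.4810.
m = M + (m − M) = -1.04 + 4.4810 = 3.44.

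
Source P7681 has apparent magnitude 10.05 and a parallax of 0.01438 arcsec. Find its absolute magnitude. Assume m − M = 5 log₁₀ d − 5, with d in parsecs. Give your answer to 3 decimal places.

M = 5.839

d = 1/p = 1/0.01438″ = 69.541 pc.
m − M = 5 log₁₀(69.541) − 5 = 9.2112 − 5 = 4.2112.
M = m − (m − M) = 10.05 − 4.2112 = 5.839.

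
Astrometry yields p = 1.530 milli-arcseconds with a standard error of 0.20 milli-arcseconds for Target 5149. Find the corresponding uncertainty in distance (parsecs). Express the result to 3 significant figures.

85.4 pc

d = 1/p, so σ_d = σ_p / p².
σ_d = 0.000200 / (0.001530)² = 0.000200 / 0.0000023409 = 85.437 pc.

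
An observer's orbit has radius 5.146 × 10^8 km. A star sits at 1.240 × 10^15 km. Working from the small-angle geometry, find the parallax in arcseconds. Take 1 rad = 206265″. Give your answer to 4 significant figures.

θ ≈ B/d = (5.146 × 10^8) / (1.240 × 10^15) = 4.1500 × 10^-7 rad.
In arcseconds: 4.1500 × 10^-7 × 206265 = 0.0856″.

0.08560 arcsec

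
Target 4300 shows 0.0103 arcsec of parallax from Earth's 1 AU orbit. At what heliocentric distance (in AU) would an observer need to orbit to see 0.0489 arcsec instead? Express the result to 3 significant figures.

Parallax scales linearly with baseline: p ∝ B, so B = p_target / p_Earth × 1 AU.
B = 0.0489 / 0.0103 = 4.7476 AU.

4.75 AU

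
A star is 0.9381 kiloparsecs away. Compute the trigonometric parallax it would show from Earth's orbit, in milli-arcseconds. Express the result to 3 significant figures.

1.07 mas

d = 0.9381 kpc = 938.1 pc.
p = 1/d = 1/938.1 = 0.001066 arcsec.
= 0.001066 × 1000 = 1.066 mas.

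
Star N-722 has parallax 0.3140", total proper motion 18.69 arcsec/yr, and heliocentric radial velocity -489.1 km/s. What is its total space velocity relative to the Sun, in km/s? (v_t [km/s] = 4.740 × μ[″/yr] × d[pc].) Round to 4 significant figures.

564.6 km/s

d = 1/p = 1/0.3140″ = 3.1847 pc.
v_t = 4.740 μ d = 4.740 × 18.69 × 3.1847 = 282.13 km/s.
v = √(v_r² + v_t²) = √((-489.1)² + 282.13²) = √318816 = 564.64 km/s.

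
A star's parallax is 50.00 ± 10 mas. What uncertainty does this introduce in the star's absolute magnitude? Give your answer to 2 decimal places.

σ_M = 0.43 mag

M = m − 5 log₁₀ d + 5 = m + 5 log₁₀ p + 5, so ∂M/∂p = 5/(p ln 10).
σ_M = (5/ln 10) · (σ_p/p) = 2.1715 × 10/50.00 = 2.1715 × 0.2 = 0.4343.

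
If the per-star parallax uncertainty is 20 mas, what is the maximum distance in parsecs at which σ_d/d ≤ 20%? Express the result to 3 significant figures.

10.0 pc

σ_d/d = σ_p/p, so the condition is σ_p/p ≤ 0.20, i.e. p ≥ σ_p/0.20.
p_min = 20/0.20 = 100 mas = 0.1 arcsec.
d_max = 1/p_min = 1/0.1 = 10 pc.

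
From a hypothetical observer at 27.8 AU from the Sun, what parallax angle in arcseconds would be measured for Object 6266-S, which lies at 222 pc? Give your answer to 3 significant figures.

0.125 arcsec

p (arcsec) = B (AU) / d (pc).
p = 27.8 / 222 = 0.12523 arcsec.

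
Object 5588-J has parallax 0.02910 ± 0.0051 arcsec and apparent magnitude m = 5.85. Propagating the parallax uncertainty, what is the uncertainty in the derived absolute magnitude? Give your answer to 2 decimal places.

M = m − 5 log₁₀ d + 5 = m + 5 log₁₀ p + 5, so ∂M/∂p = 5/(p ln 10).
σ_M = (5/ln 10) · (σ_p/p) = 2.1715 × 0.0051/0.02910 = 2.1715 × 0.17526 = 0.38058.

σ_M = 0.38 mag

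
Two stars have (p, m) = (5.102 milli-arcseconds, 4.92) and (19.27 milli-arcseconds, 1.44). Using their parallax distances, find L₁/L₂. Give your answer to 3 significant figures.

L₁/L₂ = 0.578

d₁ = 1/p₁ = 1/0.005102″ = 196 pc; d₂ = 1/p₂ = 1/0.01927″ = 51.894 pc.
M₁ = m₁ − 5 log₁₀ d₁ + 5 = 4.92 − 11.4613 + 5 = -1.5413.
M₂ = 1.44 − 8.5756 + 5 = -2.1356.
L₁/L₂ = 10^(0.4(M₂ − M₁)) = 10^(0.4 × (-0.5943)) = 10^(-0.23772) = 0.57847.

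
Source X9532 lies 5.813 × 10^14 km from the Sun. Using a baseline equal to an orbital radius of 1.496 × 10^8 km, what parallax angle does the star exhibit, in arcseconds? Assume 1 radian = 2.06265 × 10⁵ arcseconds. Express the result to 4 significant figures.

0.05308 arcsec

θ ≈ B/d = (1.496 × 10^8) / (5.813 × 10^14) = 2.5735 × 10^-7 rad.
In arcseconds: 2.5735 × 10^-7 × 206265 = 0.053082″.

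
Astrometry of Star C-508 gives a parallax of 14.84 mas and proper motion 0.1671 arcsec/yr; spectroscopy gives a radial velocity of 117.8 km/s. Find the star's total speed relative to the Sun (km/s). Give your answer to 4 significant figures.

129.3 km/s

d = 1/p = 1/0.01484″ = 67.385 pc.
v_t = 4.740 μ d = 4.740 × 0.1671 × 67.385 = 53.373 km/s.
v = √(v_r² + v_t²) = √(117.8² + 53.373²) = √16725.5 = 129.33 km/s.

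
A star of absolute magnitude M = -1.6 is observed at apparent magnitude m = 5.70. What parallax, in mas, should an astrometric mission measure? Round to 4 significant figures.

m − M = 5.70 − (-1.6) = 7.30.
d = 10^((m−M)/5 + 1) = 10^2.460 = 288.4 pc.
p = 1/d = 1/288.4 = 0.0034674 arcsec = 3.4674 mas.

3.467 mas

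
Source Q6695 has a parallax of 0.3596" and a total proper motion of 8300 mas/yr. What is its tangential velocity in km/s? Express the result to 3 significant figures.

109 km/s

d = 1/p = 1/0.3596″ = 2.7809 pc.
μ = 8300 mas/yr = 8.30 ″/yr.
v_t = 4.74 × μ × d = 4.74 × 8.30 × 2.7809 = 109.41 km/s.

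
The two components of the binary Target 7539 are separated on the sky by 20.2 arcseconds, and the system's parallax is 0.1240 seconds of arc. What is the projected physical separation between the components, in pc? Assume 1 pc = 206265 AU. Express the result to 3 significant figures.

0.000790 pc

d = 1/p = 1/0.1240″ = 8.0645 pc.
At distance d (pc), an angle of θ arcsec spans θ·d AU: s = 20.2 × 8.0645 = 162.9 AU.
= 162.9 / 206265 = 0.00078976 pc.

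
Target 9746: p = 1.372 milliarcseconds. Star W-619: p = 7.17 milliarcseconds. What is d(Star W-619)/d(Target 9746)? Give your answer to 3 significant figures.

0.191

Since d = 1/p, d_B/d_A = p_A/p_B.
= 1.372 / 7.17 = 0.19135.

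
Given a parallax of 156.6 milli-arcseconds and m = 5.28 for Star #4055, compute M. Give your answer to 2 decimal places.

d = 1/p = 1/0.1566″ = 6.3857 pc.
m − M = 5 log₁₀(6.3857) − 5 = 4.0260 − 5 = -0.9740.
M = m − (m − M) = 5.28 − (-0.9740) = 6.25.

M = 6.25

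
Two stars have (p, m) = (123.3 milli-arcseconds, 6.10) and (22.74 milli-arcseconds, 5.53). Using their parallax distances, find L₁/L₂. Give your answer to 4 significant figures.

L₁/L₂ = 0.02012

d₁ = 1/p₁ = 1/0.1233″ = 8.1103 pc; d₂ = 1/p₂ = 1/0.02274″ = 43.975 pc.
M₁ = m₁ − 5 log₁₀ d₁ + 5 = 6.10 − 4.5452 + 5 = 6.5548.
M₂ = 5.53 − 8.2160 + 5 = 2.3140.
L₁/L₂ = 10^(0.4(M₂ − M₁)) = 10^(0.4 × (-4.2408)) = 10^(-1.69632) = 0.020122.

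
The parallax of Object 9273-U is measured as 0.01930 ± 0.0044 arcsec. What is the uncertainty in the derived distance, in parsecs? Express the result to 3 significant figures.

d = 1/p, so σ_d = σ_p / p².
σ_d = 0.00440 / (0.01930)² = 0.00440 / 0.00037249 = 11.812 pc.

11.8 pc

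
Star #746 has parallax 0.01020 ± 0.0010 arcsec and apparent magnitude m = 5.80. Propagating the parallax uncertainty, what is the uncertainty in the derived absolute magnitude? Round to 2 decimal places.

σ_M = 0.21 mag

M = m − 5 log₁₀ d + 5 = m + 5 log₁₀ p + 5, so ∂M/∂p = 5/(p ln 10).
σ_M = (5/ln 10) · (σ_p/p) = 2.1715 × 0.0010/0.01020 = 2.1715 × 0.098039 = 0.21289.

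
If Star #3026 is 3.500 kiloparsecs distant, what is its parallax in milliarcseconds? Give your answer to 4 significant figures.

0.2857 mas

d = 3.500 kpc = 3500 pc.
p = 1/d = 1/3500 = 0.00028571 arcsec.
= 0.00028571 × 1000 = 0.28571 mas.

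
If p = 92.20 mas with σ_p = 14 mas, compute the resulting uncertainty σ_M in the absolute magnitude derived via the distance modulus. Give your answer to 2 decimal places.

σ_M = 0.33 mag

M = m − 5 log₁₀ d + 5 = m + 5 log₁₀ p + 5, so ∂M/∂p = 5/(p ln 10).
σ_M = (5/ln 10) · (σ_p/p) = 2.1715 × 14/92.20 = 2.1715 × 0.15184 = 0.32972.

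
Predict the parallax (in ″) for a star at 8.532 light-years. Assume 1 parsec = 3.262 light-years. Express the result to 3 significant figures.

d = 8.532 ly ÷ 3.262 = 2.6156 pc.
p = 1/d = 1/2.6156 = 0.38232 arcsec.

0.382 ″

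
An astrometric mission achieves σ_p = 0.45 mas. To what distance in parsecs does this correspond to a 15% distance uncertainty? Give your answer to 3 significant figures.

σ_d/d = σ_p/p, so the condition is σ_p/p ≤ 0.15, i.e. p ≥ σ_p/0.15.
p_min = 0.45/0.15 = 3 mas = 0.003 arcsec.
d_max = 1/p_min = 1/0.003 = 333.33 pc.

333 pc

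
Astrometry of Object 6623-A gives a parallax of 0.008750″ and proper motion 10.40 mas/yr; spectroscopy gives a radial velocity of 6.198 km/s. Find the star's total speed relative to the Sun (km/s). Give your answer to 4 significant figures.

8.376 km/s

d = 1/p = 1/0.008750″ = 114.29 pc.
μ = 10.40 mas/yr = 0.01040 ″/yr.
v_t = 4.740 μ d = 4.740 × 0.01040 × 114.29 = 5.634 km/s.
v = √(v_r² + v_t²) = √(6.198² + 5.634²) = √70.1572 = 8.376 km/s.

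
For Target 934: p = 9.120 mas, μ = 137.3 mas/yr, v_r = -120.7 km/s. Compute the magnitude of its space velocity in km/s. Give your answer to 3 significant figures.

d = 1/p = 1/0.009120″ = 109.65 pc.
μ = 137.3 mas/yr = 0.1373 ″/yr.
v_t = 4.740 μ d = 4.740 × 0.1373 × 109.65 = 71.36 km/s.
v = √(v_r² + v_t²) = √((-120.7)² + 71.36²) = √19660.7 = 140.22 km/s.

140 km/s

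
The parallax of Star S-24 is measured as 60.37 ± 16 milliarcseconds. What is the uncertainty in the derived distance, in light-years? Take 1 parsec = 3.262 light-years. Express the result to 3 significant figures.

14.3 ly

d = 1/p, so σ_d = σ_p / p².
σ_d = 0.0160 / (0.06037)² = 0.0160 / 0.0036445 = 4.3902 pc = 4.3902 × 3.262 ly = 14.321 ly.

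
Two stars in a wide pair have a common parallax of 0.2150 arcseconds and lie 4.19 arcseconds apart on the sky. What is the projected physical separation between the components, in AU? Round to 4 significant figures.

d = 1/p = 1/0.2150″ = 4.6512 pc.
At distance d (pc), an angle of θ arcsec spans θ·d AU: s = 4.19 × 4.6512 = 19.489 AU.

19.49 AU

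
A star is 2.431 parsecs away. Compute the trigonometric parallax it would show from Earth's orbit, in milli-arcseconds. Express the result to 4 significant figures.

411.4 mas

p = 1/d = 1/2.431 = 0.41135 arcsec.
= 0.41135 × 1000 = 411.35 mas.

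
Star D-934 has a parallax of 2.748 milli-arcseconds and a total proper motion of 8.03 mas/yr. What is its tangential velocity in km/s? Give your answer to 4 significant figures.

d = 1/p = 1/0.002748″ = 363.9 pc.
μ = 8.03 mas/yr = 0.00803 ″/yr.
v_t = 4.74 × μ × d = 4.74 × 0.00803 × 363.9 = 13.851 km/s.

13.85 km/s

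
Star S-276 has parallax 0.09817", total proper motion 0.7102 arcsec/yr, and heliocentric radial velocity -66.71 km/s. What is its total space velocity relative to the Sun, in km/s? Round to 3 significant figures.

d = 1/p = 1/0.09817″ = 10.186 pc.
v_t = 4.740 μ d = 4.740 × 0.7102 × 10.186 = 34.29 km/s.
v = √(v_r² + v_t²) = √((-66.71)² + 34.29²) = √5626.03 = 75.007 km/s.

75.0 km/s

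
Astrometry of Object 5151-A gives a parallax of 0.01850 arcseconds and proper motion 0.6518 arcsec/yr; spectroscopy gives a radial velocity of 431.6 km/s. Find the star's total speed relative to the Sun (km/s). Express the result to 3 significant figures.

d = 1/p = 1/0.01850″ = 54.054 pc.
v_t = 4.740 μ d = 4.740 × 0.6518 × 54.054 = 167 km/s.
v = √(v_r² + v_t²) = √(431.6² + 167²) = √214168 = 462.78 km/s.

463 km/s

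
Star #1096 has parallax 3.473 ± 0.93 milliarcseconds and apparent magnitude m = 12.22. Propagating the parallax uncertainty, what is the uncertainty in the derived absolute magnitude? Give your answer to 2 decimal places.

σ_M = 0.58 mag

M = m − 5 log₁₀ d + 5 = m + 5 log₁₀ p + 5, so ∂M/∂p = 5/(p ln 10).
σ_M = (5/ln 10) · (σ_p/p) = 2.1715 × 0.93/3.473 = 2.1715 × 0.26778 = 0.58148.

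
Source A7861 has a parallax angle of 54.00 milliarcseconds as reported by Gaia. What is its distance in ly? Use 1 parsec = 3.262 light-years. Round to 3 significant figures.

60.4 ly

p = 54.00 milliarcseconds = 0.05400 arcsec.
d = 1/p = 1/0.05400 = 18.519 pc.
In light-years: 18.519 × 3.262 = 60.409 ly.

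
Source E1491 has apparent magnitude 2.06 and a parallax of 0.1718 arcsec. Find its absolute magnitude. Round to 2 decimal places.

M = 3.24

d = 1/p = 1/0.1718″ = 5.8207 pc.
m − M = 5 log₁₀(5.8207) − 5 = 3.8249 − 5 = -1.1751.
M = m − (m − M) = 2.06 − (-1.1751) = 3.24.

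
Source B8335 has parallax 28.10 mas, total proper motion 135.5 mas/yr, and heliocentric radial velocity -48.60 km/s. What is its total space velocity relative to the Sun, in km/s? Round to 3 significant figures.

53.7 km/s

d = 1/p = 1/0.02810″ = 35.587 pc.
μ = 135.5 mas/yr = 0.1355 ″/yr.
v_t = 4.740 μ d = 4.740 × 0.1355 × 35.587 = 22.856 km/s.
v = √(v_r² + v_t²) = √((-48.60)² + 22.856²) = √2884.36 = 53.706 km/s.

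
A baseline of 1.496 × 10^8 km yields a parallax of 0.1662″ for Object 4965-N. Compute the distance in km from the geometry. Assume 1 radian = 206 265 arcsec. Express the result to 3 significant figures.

1.86 × 10^14 km

θ = 0.1662″ = 0.1662/206265 = 8.0576 × 10^-7 rad.
d = B/θ = (1.496 × 10^8) / (8.0576 × 10^-7) = 1.8566 × 10^14 km.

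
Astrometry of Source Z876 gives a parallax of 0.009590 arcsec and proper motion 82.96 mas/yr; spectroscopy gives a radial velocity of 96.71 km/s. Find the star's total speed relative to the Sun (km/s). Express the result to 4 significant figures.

105.0 km/s

d = 1/p = 1/0.009590″ = 104.28 pc.
μ = 82.96 mas/yr = 0.08296 ″/yr.
v_t = 4.740 μ d = 4.740 × 0.08296 × 104.28 = 41.006 km/s.
v = √(v_r² + v_t²) = √(96.71² + 41.006²) = √11034.3 = 105.04 km/s.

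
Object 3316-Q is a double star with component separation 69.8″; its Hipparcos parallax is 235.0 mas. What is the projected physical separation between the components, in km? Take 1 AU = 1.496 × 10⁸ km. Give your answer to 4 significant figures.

4.443 × 10^10 km

d = 1/p = 1/0.2350″ = 4.2553 pc.
At distance d (pc), an angle of θ arcsec spans θ·d AU: s = 69.8 × 4.2553 = 297.02 AU.
= 297.02 × 1.496 × 10⁸ km = 4.4434 × 10^10 km.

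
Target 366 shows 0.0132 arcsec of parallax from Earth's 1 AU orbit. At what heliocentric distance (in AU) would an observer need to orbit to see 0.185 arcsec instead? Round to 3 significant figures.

Parallax scales linearly with baseline: p ∝ B, so B = p_target / p_Earth × 1 AU.
B = 0.185 / 0.0132 = 14.015 AU.

14.0 AU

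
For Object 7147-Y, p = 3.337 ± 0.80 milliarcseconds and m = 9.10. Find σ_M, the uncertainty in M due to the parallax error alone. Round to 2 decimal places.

σ_M = 0.52 mag

M = m − 5 log₁₀ d + 5 = m + 5 log₁₀ p + 5, so ∂M/∂p = 5/(p ln 10).
σ_M = (5/ln 10) · (σ_p/p) = 2.1715 × 0.80/3.337 = 2.1715 × 0.23974 = 0.5206.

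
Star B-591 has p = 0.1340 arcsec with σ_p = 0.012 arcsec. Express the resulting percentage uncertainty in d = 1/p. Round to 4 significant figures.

8.955%

For d = 1/p, |σ_d/d| = |σ_p/p|.
σ_p/p = 0.012 / 0.1340 = 0.089552 = 8.9552%.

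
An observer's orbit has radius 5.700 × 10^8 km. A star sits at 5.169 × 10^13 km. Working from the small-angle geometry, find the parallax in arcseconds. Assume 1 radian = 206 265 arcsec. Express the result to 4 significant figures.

θ ≈ B/d = (5.700 × 10^8) / (5.169 × 10^13) = 1.1027 × 10^-5 rad.
In arcseconds: 1.1027 × 10^-5 × 206265 = 2.2745″.

2.275 arcsec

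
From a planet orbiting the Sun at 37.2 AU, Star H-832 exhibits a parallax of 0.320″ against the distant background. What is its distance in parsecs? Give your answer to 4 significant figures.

With baseline B (in AU) and parallax p (in arcsec), d = B/p parsecs.
d = 37.2 / 0.320 = 116.25 pc.

116.3 pc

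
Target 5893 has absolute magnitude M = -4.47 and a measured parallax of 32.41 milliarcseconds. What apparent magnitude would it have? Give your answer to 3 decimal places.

m = -2.023

d = 1/p = 1/0.03241″ = 30.855 pc.
m − M = 5 log₁₀ d − 5 = 5 log₁₀(30.855) − 5 = 7.4466 − 5 = 2.4466.
m = M + (m − M) = -4.47 + 2.4466 = -2.023.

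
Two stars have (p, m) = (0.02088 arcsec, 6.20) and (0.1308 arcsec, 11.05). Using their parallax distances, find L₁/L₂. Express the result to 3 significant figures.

L₁/L₂ = 3420

d₁ = 1/p₁ = 1/0.02088″ = 47.893 pc; d₂ = 1/p₂ = 1/0.1308″ = 7.6453 pc.
M₁ = m₁ − 5 log₁₀ d₁ + 5 = 6.20 − 8.4014 + 5 = 2.7986.
M₂ = 11.05 − 4.4170 + 5 = 11.6330.
L₁/L₂ = 10^(0.4(M₂ − M₁)) = 10^(0.4 × 8.8344) = 10^3.53376 = 3417.9.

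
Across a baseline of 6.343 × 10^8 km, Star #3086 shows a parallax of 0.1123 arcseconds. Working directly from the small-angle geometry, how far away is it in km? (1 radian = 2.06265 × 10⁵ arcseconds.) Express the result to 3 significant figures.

1.17 × 10^15 km

θ = 0.1123″ = 0.1123/206265 = 5.4445 × 10^-7 rad.
d = B/θ = (6.343 × 10^8) / (5.4445 × 10^-7) = 1.1650 × 10^15 km.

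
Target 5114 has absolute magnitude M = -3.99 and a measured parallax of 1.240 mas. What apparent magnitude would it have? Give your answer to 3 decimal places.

d = 1/p = 1/0.001240″ = 806.45 pc.
m − M = 5 log₁₀ d − 5 = 5 log₁₀(806.45) − 5 = 14.5329 − 5 = 9.5329.
m = M + (m − M) = -3.99 + 9.5329 = 5.543.

m = 5.543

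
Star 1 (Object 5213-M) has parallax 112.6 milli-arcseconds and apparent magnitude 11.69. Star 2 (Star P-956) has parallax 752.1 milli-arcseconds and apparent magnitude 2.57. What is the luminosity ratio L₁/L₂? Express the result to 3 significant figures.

L₁/L₂ = 0.0100

d₁ = 1/p₁ = 1/0.1126″ = 8.881 pc; d₂ = 1/p₂ = 1/0.7521″ = 1.3296 pc.
M₁ = m₁ − 5 log₁₀ d₁ + 5 = 11.69 − 4.7423 + 5 = 11.9477.
M₂ = 2.57 − 0.6186 + 5 = 6.9514.
L₁/L₂ = 10^(0.4(M₂ − M₁)) = 10^(0.4 × (-4.9963)) = 10^(-1.99852) = 0.010034.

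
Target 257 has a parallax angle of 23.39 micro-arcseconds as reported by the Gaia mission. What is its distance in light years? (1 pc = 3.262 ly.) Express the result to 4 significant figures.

p = 23.39 micro-arcseconds = 0.00002339 arcsec.
d = 1/p = 1/0.00002339 = 42753 pc.
In light-years: 42753 × 3.262 = 1.3946 × 10^5 ly.

139500 light years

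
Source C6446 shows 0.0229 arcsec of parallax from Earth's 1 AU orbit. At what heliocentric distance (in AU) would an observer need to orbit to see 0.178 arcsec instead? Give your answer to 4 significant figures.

Parallax scales linearly with baseline: p ∝ B, so B = p_target / p_Earth × 1 AU.
B = 0.178 / 0.0229 = 7.7729 AU.

7.773 AU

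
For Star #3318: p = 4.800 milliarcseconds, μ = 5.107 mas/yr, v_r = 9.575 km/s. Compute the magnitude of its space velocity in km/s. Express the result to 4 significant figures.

d = 1/p = 1/0.004800″ = 208.33 pc.
μ = 5.107 mas/yr = 0.005107 ″/yr.
v_t = 4.740 μ d = 4.740 × 0.005107 × 208.33 = 5.0431 km/s.
v = √(v_r² + v_t²) = √(9.575² + 5.0431²) = √117.113 = 10.822 km/s.

10.82 km/s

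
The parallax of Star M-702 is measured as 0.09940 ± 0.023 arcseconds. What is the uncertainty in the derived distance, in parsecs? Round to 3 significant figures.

d = 1/p, so σ_d = σ_p / p².
σ_d = 0.0230 / (0.09940)² = 0.0230 / 0.0098804 = 2.3278 pc.

2.33 pc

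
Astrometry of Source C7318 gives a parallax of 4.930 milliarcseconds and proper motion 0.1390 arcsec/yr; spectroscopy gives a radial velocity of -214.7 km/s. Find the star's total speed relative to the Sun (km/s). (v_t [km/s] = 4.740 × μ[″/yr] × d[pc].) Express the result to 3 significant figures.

253 km/s

d = 1/p = 1/0.004930″ = 202.84 pc.
v_t = 4.740 μ d = 4.740 × 0.1390 × 202.84 = 133.64 km/s.
v = √(v_r² + v_t²) = √((-214.7)² + 133.64²) = √63955.7 = 252.89 km/s.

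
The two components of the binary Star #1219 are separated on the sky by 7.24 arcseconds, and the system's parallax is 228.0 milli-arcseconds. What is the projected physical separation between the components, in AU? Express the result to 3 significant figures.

31.8 AU

d = 1/p = 1/0.2280″ = 4.386 pc.
At distance d (pc), an angle of θ arcsec spans θ·d AU: s = 7.24 × 4.386 = 31.755 AU.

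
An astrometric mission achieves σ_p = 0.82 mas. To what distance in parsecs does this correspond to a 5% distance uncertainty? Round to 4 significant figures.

60.98 pc

σ_d/d = σ_p/p, so the condition is σ_p/p ≤ 0.05, i.e. p ≥ σ_p/0.05.
p_min = 0.82/0.05 = 16.4 mas = 0.0164 arcsec.
d_max = 1/p_min = 1/0.0164 = 60.976 pc.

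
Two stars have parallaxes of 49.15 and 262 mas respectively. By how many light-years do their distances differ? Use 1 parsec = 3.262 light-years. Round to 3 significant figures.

d_A = 1/0.04915″ = 20.346 pc; d_B = 1/0.2620″ = 3.8168 pc.
|d_B − d_A| = |3.8168 − 20.346| = 16.529 pc = 16.529 × 3.262 ly = 53.918 ly.

53.9 ly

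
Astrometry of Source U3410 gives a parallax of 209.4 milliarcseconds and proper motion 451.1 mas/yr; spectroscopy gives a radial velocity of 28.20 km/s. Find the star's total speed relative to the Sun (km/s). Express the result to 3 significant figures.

d = 1/p = 1/0.2094″ = 4.7755 pc.
μ = 451.1 mas/yr = 0.4511 ″/yr.
v_t = 4.740 μ d = 4.740 × 0.4511 × 4.7755 = 10.211 km/s.
v = √(v_r² + v_t²) = √(28.20² + 10.211²) = √899.505 = 29.992 km/s.

30.0 km/s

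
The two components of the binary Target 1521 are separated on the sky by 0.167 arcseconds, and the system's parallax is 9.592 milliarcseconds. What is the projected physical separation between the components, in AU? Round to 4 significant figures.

d = 1/p = 1/0.009592″ = 104.25 pc.
At distance d (pc), an angle of θ arcsec spans θ·d AU: s = 0.167 × 104.25 = 17.41 AU.

17.41 AU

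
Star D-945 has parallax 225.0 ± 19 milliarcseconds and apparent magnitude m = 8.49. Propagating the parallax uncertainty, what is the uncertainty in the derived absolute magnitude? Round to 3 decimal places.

σ_M = 0.183 mag

M = m − 5 log₁₀ d + 5 = m + 5 log₁₀ p + 5, so ∂M/∂p = 5/(p ln 10).
σ_M = (5/ln 10) · (σ_p/p) = 2.1715 × 19/225.0 = 2.1715 × 0.084444 = 0.18337.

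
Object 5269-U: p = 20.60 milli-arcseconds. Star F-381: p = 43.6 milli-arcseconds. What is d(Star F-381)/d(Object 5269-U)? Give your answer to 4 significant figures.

Since d = 1/p, d_B/d_A = p_A/p_B.
= 20.60 / 43.6 = 0.47248.

0.4725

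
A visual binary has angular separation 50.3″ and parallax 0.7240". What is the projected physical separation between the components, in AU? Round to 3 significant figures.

d = 1/p = 1/0.7240″ = 1.3812 pc.
At distance d (pc), an angle of θ arcsec spans θ·d AU: s = 50.3 × 1.3812 = 69.474 AU.

69.5 AU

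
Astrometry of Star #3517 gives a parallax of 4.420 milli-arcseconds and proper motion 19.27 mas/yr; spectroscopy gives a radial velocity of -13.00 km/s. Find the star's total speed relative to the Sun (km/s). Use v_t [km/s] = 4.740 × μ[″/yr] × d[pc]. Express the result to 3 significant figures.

d = 1/p = 1/0.004420″ = 226.24 pc.
μ = 19.27 mas/yr = 0.01927 ″/yr.
v_t = 4.740 μ d = 4.740 × 0.01927 × 226.24 = 20.665 km/s.
v = √(v_r² + v_t²) = √((-13.00)² + 20.665²) = √596.042 = 24.414 km/s.

24.4 km/s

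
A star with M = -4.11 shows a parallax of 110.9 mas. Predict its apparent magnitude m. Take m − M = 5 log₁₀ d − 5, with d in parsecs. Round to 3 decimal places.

m = -4.335

d = 1/p = 1/0.1109″ = 9.0171 pc.
m − M = 5 log₁₀ d − 5 = 5 log₁₀(9.0171) − 5 = 4.7753 − 5 = -0.2247.
m = M + (m − M) = -4.11 + (-0.2247) = -4.335.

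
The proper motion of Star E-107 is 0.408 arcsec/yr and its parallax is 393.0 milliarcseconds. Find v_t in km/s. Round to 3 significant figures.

d = 1/p = 1/0.3930″ = 2.5445 pc.
v_t = 4.74 × μ × d = 4.74 × 0.408 × 2.5445 = 4.9209 km/s.

4.92 km/s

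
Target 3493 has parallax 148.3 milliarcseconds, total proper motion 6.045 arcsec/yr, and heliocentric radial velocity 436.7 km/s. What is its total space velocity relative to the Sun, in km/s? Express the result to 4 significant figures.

477.5 km/s

d = 1/p = 1/0.1483″ = 6.7431 pc.
v_t = 4.740 μ d = 4.740 × 6.045 × 6.7431 = 193.21 km/s.
v = √(v_r² + v_t²) = √(436.7² + 193.21²) = √228037 = 477.53 km/s.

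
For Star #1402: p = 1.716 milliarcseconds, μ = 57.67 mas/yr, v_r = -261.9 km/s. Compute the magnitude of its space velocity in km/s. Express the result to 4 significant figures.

d = 1/p = 1/0.001716″ = 582.75 pc.
μ = 57.67 mas/yr = 0.05767 ″/yr.
v_t = 4.740 μ d = 4.740 × 0.05767 × 582.75 = 159.3 km/s.
v = √(v_r² + v_t²) = √((-261.9)² + 159.3²) = √93968.1 = 306.54 km/s.

306.5 km/s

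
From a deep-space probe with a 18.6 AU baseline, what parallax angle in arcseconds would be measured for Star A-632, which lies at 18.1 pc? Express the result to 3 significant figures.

1.03 arcsec

p (arcsec) = B (AU) / d (pc).
p = 18.6 / 18.1 = 1.0276 arcsec.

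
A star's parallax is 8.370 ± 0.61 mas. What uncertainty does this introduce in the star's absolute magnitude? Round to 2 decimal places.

M = m − 5 log₁₀ d + 5 = m + 5 log₁₀ p + 5, so ∂M/∂p = 5/(p ln 10).
σ_M = (5/ln 10) · (σ_p/p) = 2.1715 × 0.61/8.370 = 2.1715 × 0.072879 = 0.15826.

σ_M = 0.16 mag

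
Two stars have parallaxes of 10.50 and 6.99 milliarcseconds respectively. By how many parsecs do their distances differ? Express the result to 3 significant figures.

47.8 pc

d_A = 1/0.01050″ = 95.238 pc; d_B = 1/0.006990″ = 143.06 pc.
|d_B − d_A| = |143.06 − 95.238| = 47.822 pc.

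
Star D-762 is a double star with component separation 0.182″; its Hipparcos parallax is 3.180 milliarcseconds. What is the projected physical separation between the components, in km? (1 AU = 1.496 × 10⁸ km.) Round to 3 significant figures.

d = 1/p = 1/0.003180″ = 314.47 pc.
At distance d (pc), an angle of θ arcsec spans θ·d AU: s = 0.182 × 314.47 = 57.234 AU.
= 57.234 × 1.496 × 10⁸ km = 8.5622 × 10^9 km.

8.56 × 10^9 km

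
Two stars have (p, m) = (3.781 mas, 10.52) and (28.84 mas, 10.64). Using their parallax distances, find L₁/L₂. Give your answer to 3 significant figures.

L₁/L₂ = 65.0

d₁ = 1/p₁ = 1/0.003781″ = 264.48 pc; d₂ = 1/p₂ = 1/0.02884″ = 34.674 pc.
M₁ = m₁ − 5 log₁₀ d₁ + 5 = 10.52 − 12.1120 + 5 = 3.4080.
M₂ = 10.64 − 7.7000 + 5 = 7.9400.
L₁/L₂ = 10^(0.4(M₂ − M₁)) = 10^(0.4 × 4.5320) = 10^1.81280 = 64.983.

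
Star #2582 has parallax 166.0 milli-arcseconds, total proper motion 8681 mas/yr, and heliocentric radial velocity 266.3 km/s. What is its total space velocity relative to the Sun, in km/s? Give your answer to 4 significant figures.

d = 1/p = 1/0.1660″ = 6.0241 pc.
μ = 8681 mas/yr = 8.681 ″/yr.
v_t = 4.740 μ d = 4.740 × 8.681 × 6.0241 = 247.88 km/s.
v = √(v_r² + v_t²) = √(266.3² + 247.88²) = √132360 = 363.81 km/s.

363.8 km/s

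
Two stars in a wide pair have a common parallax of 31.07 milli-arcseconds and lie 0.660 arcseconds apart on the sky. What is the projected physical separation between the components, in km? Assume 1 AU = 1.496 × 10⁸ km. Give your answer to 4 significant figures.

d = 1/p = 1/0.03107″ = 32.185 pc.
At distance d (pc), an angle of θ arcsec spans θ·d AU: s = 0.660 × 32.185 = 21.242 AU.
= 21.242 × 1.496 × 10⁸ km = 3.1778 × 10^9 km.

3.178 × 10^9 km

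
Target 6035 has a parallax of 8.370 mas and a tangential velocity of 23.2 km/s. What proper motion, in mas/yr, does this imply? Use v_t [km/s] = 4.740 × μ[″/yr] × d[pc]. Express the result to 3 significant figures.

41.0 mas/yr

d = 1/p = 1/0.008370″ = 119.47 pc.
μ = v_t / (4.74 d) = 23.2 / (4.74 × 119.47) = 23.2 / 566.29 = 0.040968 ″/yr = 40.968 mas/yr.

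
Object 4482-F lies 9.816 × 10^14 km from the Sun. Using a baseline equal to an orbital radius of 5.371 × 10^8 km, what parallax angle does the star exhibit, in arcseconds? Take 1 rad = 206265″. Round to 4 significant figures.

0.1129 arcsec

θ ≈ B/d = (5.371 × 10^8) / (9.816 × 10^14) = 5.4717 × 10^-7 rad.
In arcseconds: 5.4717 × 10^-7 × 206265 = 0.11286″.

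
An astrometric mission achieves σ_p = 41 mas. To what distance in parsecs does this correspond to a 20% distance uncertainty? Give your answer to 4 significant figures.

σ_d/d = σ_p/p, so the condition is σ_p/p ≤ 0.20, i.e. p ≥ σ_p/0.20.
p_min = 41/0.20 = 205 mas = 0.205 arcsec.
d_max = 1/p_min = 1/0.205 = 4.878 pc.

4.878 pc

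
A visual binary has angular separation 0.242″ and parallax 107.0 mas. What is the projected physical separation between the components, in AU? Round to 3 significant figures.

d = 1/p = 1/0.1070″ = 9.3458 pc.
At distance d (pc), an angle of θ arcsec spans θ·d AU: s = 0.242 × 9.3458 = 2.2617 AU.

2.26 AU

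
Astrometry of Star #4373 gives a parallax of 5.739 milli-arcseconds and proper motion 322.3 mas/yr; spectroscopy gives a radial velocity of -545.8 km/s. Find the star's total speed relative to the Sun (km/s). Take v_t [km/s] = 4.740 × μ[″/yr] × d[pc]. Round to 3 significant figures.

d = 1/p = 1/0.005739″ = 174.25 pc.
μ = 322.3 mas/yr = 0.3223 ″/yr.
v_t = 4.740 μ d = 4.740 × 0.3223 × 174.25 = 266.2 km/s.
v = √(v_r² + v_t²) = √((-545.8)² + 266.2²) = √368760 = 607.26 km/s.

607 km/s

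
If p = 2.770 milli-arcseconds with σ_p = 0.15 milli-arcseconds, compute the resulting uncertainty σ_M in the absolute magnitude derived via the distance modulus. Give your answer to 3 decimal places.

M = m − 5 log₁₀ d + 5 = m + 5 log₁₀ p + 5, so ∂M/∂p = 5/(p ln 10).
σ_M = (5/ln 10) · (σ_p/p) = 2.1715 × 0.15/2.770 = 2.1715 × 0.054152 = 0.11759.

σ_M = 0.118 mag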